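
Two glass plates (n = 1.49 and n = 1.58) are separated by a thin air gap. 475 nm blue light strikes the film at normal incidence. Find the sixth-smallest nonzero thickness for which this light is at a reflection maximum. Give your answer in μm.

1.31 μm

At the upper boundary (n = 1.49 to n = 1.0) the reflected ray undergoes no phase shift.
Bottom surface (1.0 → 1.58): reflection off a higher-index medium gives a half-wave phase shift.
Net: one phase inversion between the two reflected rays.
For bright reflection here: 2 n t = (m + ½) λ.
The sixth-smallest nonzero thickness corresponds to m = 5: t = (m + ½) λ / (2 n) = 5.50 × 475 / (2 × 1.0) = 1306 nm.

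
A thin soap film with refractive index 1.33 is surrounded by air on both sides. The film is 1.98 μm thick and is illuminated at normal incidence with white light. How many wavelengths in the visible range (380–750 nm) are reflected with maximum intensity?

Ray reflecting at the top interface goes from n = 1.0 toward n = 1.33: a half-wave phase shift.
Ray reflecting at the bottom interface goes from n = 1.33 toward n = 1.0: no phase shift.
Exactly one π shift → a net half-wave offset.
With one net inversion, constructive interference in reflection requires 2 n t = (m + ½) λ.
λ = 2 n t / (m + ½) = 5267 / (m + ½) nm.
m=6: 810 nm (IR); m=7: 702 nm (visible); m=8: 620 nm (visible); m=9: 554 nm (visible); m=10: 502 nm (visible); m=11: 458 nm (visible); m=12: 421 nm (visible); m=13: 390 nm (visible); m=14: 363 nm (UV).

7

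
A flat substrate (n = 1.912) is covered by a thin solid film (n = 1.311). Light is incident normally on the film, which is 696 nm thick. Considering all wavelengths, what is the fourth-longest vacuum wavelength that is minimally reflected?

521 nm

Top surface (1.0 → 1.311): reflection off a higher-index medium gives a half-wave phase shift.
Bottom surface (1.311 → 1.912): reflection off a higher-index medium gives a half-wave phase shift.
The two reflections carry the same phase change, so no net offset.
With no net inversion, destructive interference in reflection requires 2 n t = (m + ½) λ.
λ = 2 n t / (m + ½). The fourth-longest wavelength is m = 3: λ = 2 × 1.311 × 696 / 3.50 = 521 nm.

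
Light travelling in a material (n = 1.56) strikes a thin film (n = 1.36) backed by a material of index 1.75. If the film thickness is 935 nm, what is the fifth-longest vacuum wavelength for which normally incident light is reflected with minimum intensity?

509 nm

At the upper boundary (n = 1.56 to n = 1.36) the reflected ray undergoes no phase shift.
Ray reflecting at the bottom interface goes from n = 1.36 toward n = 1.75: a half-wave phase shift.
Net: one phase inversion between the two reflected rays.
So the condition for destructive reflection is 2 n t = m λ.
λ = 2 n t / m. The fifth-longest wavelength is m = 5: λ = 2 × 1.36 × 935 / 5.00 = 509 nm.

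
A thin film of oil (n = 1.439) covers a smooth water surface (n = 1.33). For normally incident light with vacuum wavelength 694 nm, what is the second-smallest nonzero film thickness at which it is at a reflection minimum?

482 nm

Top surface (1.0 → 1.439): reflection off a higher-index medium gives a half-wave phase shift.
Bottom surface (1.439 → 1.33): reflection off a lower-index medium gives no phase shift.
The two reflections differ by half a wavelength.
So the condition for destructive reflection is 2 n t = m λ.
The second-smallest nonzero thickness corresponds to m = 2: t = m λ / (2 n) = 2.00 × 694 / (2 × 1.439) = 482 nm.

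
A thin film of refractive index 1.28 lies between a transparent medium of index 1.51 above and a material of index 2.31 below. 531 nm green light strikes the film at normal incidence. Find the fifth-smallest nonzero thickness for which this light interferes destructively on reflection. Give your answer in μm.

Top surface (1.51 → 1.28): reflection off a lower-index medium gives no phase shift.
Bottom surface (1.28 → 2.31): reflection off a higher-index medium gives a half-wave phase shift.
The two reflections differ by half a wavelength.
For minimum reflection here: 2 n t = m λ.
The fifth-smallest nonzero thickness corresponds to m = 5: t = m λ / (2 n) = 5.00 × 531 / (2 × 1.28) = 1037 nm.

1.04 μm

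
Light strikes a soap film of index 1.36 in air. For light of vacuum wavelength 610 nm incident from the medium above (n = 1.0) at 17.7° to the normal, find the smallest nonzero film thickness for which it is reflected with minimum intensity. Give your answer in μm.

0.230 μm

At the upper boundary (n = 1.0 to n = 1.36) the reflected ray undergoes a half-wave phase shift.
At the lower boundary (n = 1.36 to n = 1.0) the reflected ray undergoes no phase shift.
Net: one phase inversion between the two reflected rays.
So the condition for destructive reflection is 2 n t cos θ_r = m λ.
Snell's law: 1.0 sin 17.7° = 1.36 sin θ_r → sin θ_r = 0.224, cos θ_r = 0.975.
Minimum nonzero at m = 1: t = λ / (2 n cos θ_r) = 610 / (2 × 1.36 × 0.975) = 230 nm.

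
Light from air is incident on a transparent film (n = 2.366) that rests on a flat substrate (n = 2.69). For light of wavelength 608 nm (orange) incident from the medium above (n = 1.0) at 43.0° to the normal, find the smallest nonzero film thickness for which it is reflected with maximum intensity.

At the upper boundary (n = 1.0 to n = 2.366) the reflected ray undergoes a half-wave phase shift.
Ray reflecting at the bottom interface goes from n = 2.366 toward n = 2.69: a half-wave phase shift.
Zero or two π shifts → no net half-wave offset.
For strong reflection here: 2 n t cos θ_r = m λ.
Snell's law: 1.0 sin 43.0° = 2.366 sin θ_r → sin θ_r = 0.288, cos θ_r = 0.958.
Minimum nonzero at m = 1: t = λ / (2 n cos θ_r) = 608 / (2 × 2.366 × 0.958) = 134 nm.

134 nm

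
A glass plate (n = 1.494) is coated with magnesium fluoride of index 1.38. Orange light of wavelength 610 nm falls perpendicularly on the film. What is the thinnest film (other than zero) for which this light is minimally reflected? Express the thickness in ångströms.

At the upper boundary (n = 1.0 to n = 1.38) the reflected ray undergoes a half-wave phase shift.
At the lower boundary (n = 1.38 to n = 1.494) the reflected ray undergoes a half-wave phase shift.
The two reflections carry the same phase change, so no net offset.
So the condition for destructive reflection is 2 n t = (m + ½) λ.
Minimum at m = 0: t = λ / (4 n) = 610 / (4 × 1.38) = 111 nm.

1105 Å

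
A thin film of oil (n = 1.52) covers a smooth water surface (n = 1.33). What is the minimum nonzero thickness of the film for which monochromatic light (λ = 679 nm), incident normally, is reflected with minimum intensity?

223 nm

At the upper boundary (n = 1.0 to n = 1.52) the reflected ray undergoes a half-wave phase shift.
Ray reflecting at the bottom interface goes from n = 1.52 toward n = 1.33: no phase shift.
Exactly one π shift → a net half-wave offset.
For dark reflection here: 2 n t = m λ.
Minimum nonzero at m = 1: t = λ / (2 n) = 679 / (2 × 1.52) = 223 nm.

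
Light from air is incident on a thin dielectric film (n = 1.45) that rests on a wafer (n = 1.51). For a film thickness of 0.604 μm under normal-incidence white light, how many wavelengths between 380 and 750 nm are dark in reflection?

At the upper boundary (n = 1.0 to n = 1.45) the reflected ray undergoes a half-wave phase shift.
At the lower boundary (n = 1.45 to n = 1.51) the reflected ray undergoes a half-wave phase shift.
The two reflections carry the same phase change, so no net offset.
With no net inversion, destructive interference in reflection requires 2 n t = (m + ½) λ.
λ = 2 n t / (m + ½) = 1752 / (m + ½) nm.
m=1: 1168 nm (IR); m=2: 701 nm (visible); m=3: 500 nm (visible); m=4: 389 nm (visible); m=5: 318 nm (UV).

3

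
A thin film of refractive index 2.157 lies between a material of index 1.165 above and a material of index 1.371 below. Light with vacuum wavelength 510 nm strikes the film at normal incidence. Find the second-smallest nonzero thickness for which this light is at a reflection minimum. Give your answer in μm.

Ray reflecting at the top interface goes from n = 1.165 toward n = 2.157: a half-wave phase shift.
Ray reflecting at the bottom interface goes from n = 2.157 toward n = 1.371: no phase shift.
Exactly one π shift → a net half-wave offset.
So the condition for destructive reflection is 2 n t = m λ.
The second-smallest nonzero thickness corresponds to m = 2: t = m λ / (2 n) = 2.00 × 510 / (2 × 2.157) = 236 nm.

0.236 μm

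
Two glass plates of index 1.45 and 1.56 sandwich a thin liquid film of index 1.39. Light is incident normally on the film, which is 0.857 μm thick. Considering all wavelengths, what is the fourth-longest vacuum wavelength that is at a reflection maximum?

At the upper boundary (n = 1.45 to n = 1.39) the reflected ray undergoes no phase shift.
At the lower boundary (n = 1.39 to n = 1.56) the reflected ray undergoes a half-wave phase shift.
The two reflections differ by half a wavelength.
With one net inversion, constructive interference in reflection requires 2 n t = (m + ½) λ.
λ = 2 n t / (m + ½). The fourth-longest wavelength is m = 3: λ = 2 × 1.39 × 857 / 3.50 = 681 nm.

681 nm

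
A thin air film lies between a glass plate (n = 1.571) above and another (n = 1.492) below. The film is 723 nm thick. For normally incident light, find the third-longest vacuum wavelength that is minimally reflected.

482 nm

Top surface (1.571 → 1.0): reflection off a lower-index medium gives no phase shift.
Bottom surface (1.0 → 1.492): reflection off a higher-index medium gives a half-wave phase shift.
The two reflections differ by half a wavelength.
For minimum reflection here: 2 n t = m λ.
λ = 2 n t / m. The third-longest wavelength is m = 3: λ = 2 × 1.0 × 723 / 3.00 = 482 nm.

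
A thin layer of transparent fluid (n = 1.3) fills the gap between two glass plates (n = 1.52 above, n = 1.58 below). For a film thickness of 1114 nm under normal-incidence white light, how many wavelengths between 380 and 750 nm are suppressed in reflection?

Top surface (1.52 → 1.3): reflection off a lower-index medium gives no phase shift.
Bottom surface (1.3 → 1.58): reflection off a higher-index medium gives a half-wave phase shift.
The two reflections differ by half a wavelength.
With one net inversion, destructive interference in reflection requires 2 n t = m λ.
λ = 2 n t / m = 2896 / m nm.
m=3: 965 nm (IR); m=4: 724 nm (visible); m=5: 579 nm (visible); m=6: 483 nm (visible); m=7: 414 nm (visible); m=8: 362 nm (UV).

4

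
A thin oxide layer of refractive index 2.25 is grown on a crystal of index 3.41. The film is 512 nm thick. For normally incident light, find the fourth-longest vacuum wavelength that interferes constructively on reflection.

Ray reflecting at the top interface goes from n = 1.0 toward n = 2.25: a half-wave phase shift.
Ray reflecting at the bottom interface goes from n = 2.25 toward n = 3.41: a half-wave phase shift.
The two reflections carry the same phase change, so no net offset.
So the condition for constructive reflection is 2 n t = m λ.
λ = 2 n t / m. The fourth-longest wavelength is m = 4: λ = 2 × 2.25 × 512 / 4.00 = 576 nm.

576 nm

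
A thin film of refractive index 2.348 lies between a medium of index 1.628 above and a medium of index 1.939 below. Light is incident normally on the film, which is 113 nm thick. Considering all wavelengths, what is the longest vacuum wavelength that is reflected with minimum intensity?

At the upper boundary (n = 1.628 to n = 2.348) the reflected ray undergoes a half-wave phase shift.
At the lower boundary (n = 2.348 to n = 1.939) the reflected ray undergoes no phase shift.
The two reflections differ by half a wavelength.
For weak reflection here: 2 n t = m λ.
λ = 2 n t / m. The longest wavelength is m = 1: λ = 2 × 2.348 × 113 / 1.00 = 531 nm.

531 nm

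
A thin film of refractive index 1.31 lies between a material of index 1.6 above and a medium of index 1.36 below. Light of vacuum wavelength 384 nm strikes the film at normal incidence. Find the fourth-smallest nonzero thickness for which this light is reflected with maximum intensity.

513 nm

At the upper boundary (n = 1.6 to n = 1.31) the reflected ray undergoes no phase shift.
Bottom surface (1.31 → 1.36): reflection off a higher-index medium gives a half-wave phase shift.
Net: one phase inversion between the two reflected rays.
With one net inversion, constructive interference in reflection requires 2 n t = (m + ½) λ.
The fourth-smallest nonzero thickness corresponds to m = 3: t = (m + ½) λ / (2 n) = 3.50 × 384 / (2 × 1.31) = 513 nm.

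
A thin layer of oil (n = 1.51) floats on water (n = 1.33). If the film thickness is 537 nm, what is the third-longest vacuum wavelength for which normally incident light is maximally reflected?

649 nm

At the upper boundary (n = 1.0 to n = 1.51) the reflected ray undergoes a half-wave phase shift.
Bottom surface (1.51 → 1.33): reflection off a lower-index medium gives no phase shift.
Net: one phase inversion between the two reflected rays.
So the condition for constructive reflection is 2 n t = (m + ½) λ.
λ = 2 n t / (m + ½). The third-longest wavelength is m = 2: λ = 2 × 1.51 × 537 / 2.50 = 649 nm.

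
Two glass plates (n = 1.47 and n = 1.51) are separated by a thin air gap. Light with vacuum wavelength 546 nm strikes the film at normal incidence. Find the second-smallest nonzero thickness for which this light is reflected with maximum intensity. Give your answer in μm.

Ray reflecting at the top interface goes from n = 1.47 toward n = 1.0: no phase shift.
Bottom surface (1.0 → 1.51): reflection off a higher-index medium gives a half-wave phase shift.
The two reflections differ by half a wavelength.
With one net inversion, constructive interference in reflection requires 2 n t = (m + ½) λ.
The second-smallest nonzero thickness corresponds to m = 1: t = (m + ½) λ / (2 n) = 1.50 × 546 / (2 × 1.0) = 410 nm.

0.410 μm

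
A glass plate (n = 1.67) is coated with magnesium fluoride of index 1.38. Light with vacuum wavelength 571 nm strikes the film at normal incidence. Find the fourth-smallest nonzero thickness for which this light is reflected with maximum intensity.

828 nm

At the upper boundary (n = 1.0 to n = 1.38) the reflected ray undergoes a half-wave phase shift.
Ray reflecting at the bottom interface goes from n = 1.38 toward n = 1.67: a half-wave phase shift.
The two reflections carry the same phase change, so no net offset.
So the condition for constructive reflection is 2 n t = m λ.
The fourth-smallest nonzero thickness corresponds to m = 4: t = m λ / (2 n) = 4.00 × 571 / (2 × 1.38) = 828 nm.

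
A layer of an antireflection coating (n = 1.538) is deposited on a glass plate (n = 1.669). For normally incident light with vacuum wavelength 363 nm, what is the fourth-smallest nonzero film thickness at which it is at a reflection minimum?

At the upper boundary (n = 1.0 to n = 1.538) the reflected ray undergoes a half-wave phase shift.
Bottom surface (1.538 → 1.669): reflection off a higher-index medium gives a half-wave phase shift.
Zero or two π shifts → no net half-wave offset.
For dark reflection here: 2 n t = (m + ½) λ.
The fourth-smallest nonzero thickness corresponds to m = 3: t = (m + ½) λ / (2 n) = 3.50 × 363 / (2 × 1.538) = 413 nm.

413 nm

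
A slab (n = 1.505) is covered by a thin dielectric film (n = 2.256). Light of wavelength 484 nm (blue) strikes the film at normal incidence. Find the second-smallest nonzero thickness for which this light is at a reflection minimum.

215 nm

Top surface (1.0 → 2.256): reflection off a higher-index medium gives a half-wave phase shift.
At the lower boundary (n = 2.256 to n = 1.505) the reflected ray undergoes no phase shift.
The two reflections differ by half a wavelength.
So the condition for destructive reflection is 2 n t = m λ.
The second-smallest nonzero thickness corresponds to m = 2: t = m λ / (2 n) = 2.00 × 484 / (2 × 2.256) = 215 nm.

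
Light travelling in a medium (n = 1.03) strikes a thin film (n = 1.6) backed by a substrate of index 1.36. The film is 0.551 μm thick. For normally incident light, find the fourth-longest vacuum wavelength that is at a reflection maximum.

At the upper boundary (n = 1.03 to n = 1.6) the reflected ray undergoes a half-wave phase shift.
Bottom surface (1.6 → 1.36): reflection off a lower-index medium gives no phase shift.
Net: one phase inversion between the two reflected rays.
So the condition for constructive reflection is 2 n t = (m + ½) λ.
λ = 2 n t / (m + ½). The fourth-longest wavelength is m = 3: λ = 2 × 1.6 × 551 / 3.50 = 504 nm.

504 nm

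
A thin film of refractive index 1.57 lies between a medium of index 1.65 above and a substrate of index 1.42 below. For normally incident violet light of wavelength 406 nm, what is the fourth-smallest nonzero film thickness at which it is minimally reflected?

Top surface (1.65 → 1.57): reflection off a lower-index medium gives no phase shift.
Bottom surface (1.57 → 1.42): reflection off a lower-index medium gives no phase shift.
The two reflections carry the same phase change, so no net offset.
With no net inversion, destructive interference in reflection requires 2 n t = (m + ½) λ.
The fourth-smallest nonzero thickness corresponds to m = 3: t = (m + ½) λ / (2 n) = 3.50 × 406 / (2 × 1.57) = 453 nm.

453 nm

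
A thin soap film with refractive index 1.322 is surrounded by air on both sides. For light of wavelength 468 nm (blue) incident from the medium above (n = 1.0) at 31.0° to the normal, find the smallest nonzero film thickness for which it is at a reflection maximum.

96.1 nm

At the upper boundary (n = 1.0 to n = 1.322) the reflected ray undergoes a half-wave phase shift.
At the lower boundary (n = 1.322 to n = 1.0) the reflected ray undergoes no phase shift.
Net: one phase inversion between the two reflected rays.
For maximum reflection here: 2 n t cos θ_r = (m + ½) λ.
Snell's law: 1.0 sin 31.0° = 1.322 sin θ_r → sin θ_r = 0.390, cos θ_r = 0.921.
Minimum at m = 0: t = λ / (4 n cos θ_r) = 468 / (4 × 1.322 × 0.921) = 96.1 nm.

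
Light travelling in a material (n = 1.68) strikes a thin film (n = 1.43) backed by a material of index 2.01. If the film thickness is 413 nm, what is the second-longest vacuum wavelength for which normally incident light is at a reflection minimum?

Ray reflecting at the top interface goes from n = 1.68 toward n = 1.43: no phase shift.
Bottom surface (1.43 → 2.01): reflection off a higher-index medium gives a half-wave phase shift.
The two reflections differ by half a wavelength.
So the condition for destructive reflection is 2 n t = m λ.
λ = 2 n t / m. The second-longest wavelength is m = 2: λ = 2 × 1.43 × 413 / 2.00 = 591 nm.

591 nm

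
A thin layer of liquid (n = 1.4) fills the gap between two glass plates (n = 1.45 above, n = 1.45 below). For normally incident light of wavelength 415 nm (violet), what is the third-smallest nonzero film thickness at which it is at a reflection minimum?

Ray reflecting at the top interface goes from n = 1.45 toward n = 1.4: no phase shift.
At the lower boundary (n = 1.4 to n = 1.45) the reflected ray undergoes a half-wave phase shift.
The two reflections differ by half a wavelength.
For dark reflection here: 2 n t = m λ.
The third-smallest nonzero thickness corresponds to m = 3: t = m λ / (2 n) = 3.00 × 415 / (2 × 1.4) = 445 nm.

445 nm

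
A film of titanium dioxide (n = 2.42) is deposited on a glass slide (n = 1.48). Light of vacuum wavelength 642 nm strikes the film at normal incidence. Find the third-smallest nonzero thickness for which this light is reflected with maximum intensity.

332 nm

Ray reflecting at the top interface goes from n = 1.0 toward n = 2.42: a half-wave phase shift.
At the lower boundary (n = 2.42 to n = 1.48) the reflected ray undergoes no phase shift.
Net: one phase inversion between the two reflected rays.
With one net inversion, constructive interference in reflection requires 2 n t = (m + ½) λ.
The third-smallest nonzero thickness corresponds to m = 2: t = (m + ½) λ / (2 n) = 2.50 × 642 / (2 × 2.42) = 332 nm.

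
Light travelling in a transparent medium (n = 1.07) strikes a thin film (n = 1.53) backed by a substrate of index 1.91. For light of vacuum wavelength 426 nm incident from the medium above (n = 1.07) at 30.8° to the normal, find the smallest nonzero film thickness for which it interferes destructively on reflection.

74.6 nm

Top surface (1.07 → 1.53): reflection off a higher-index medium gives a half-wave phase shift.
At the lower boundary (n = 1.53 to n = 1.91) the reflected ray undergoes a half-wave phase shift.
Zero or two π shifts → no net half-wave offset.
So the condition for destructive reflection is 2 n t cos θ_r = (m + ½) λ.
Snell's law: 1.07 sin 30.8° = 1.53 sin θ_r → sin θ_r = 0.358, cos θ_r = 0.934.
Minimum at m = 0: t = λ / (4 n cos θ_r) = 426 / (4 × 1.53 × 0.934) = 74.6 nm.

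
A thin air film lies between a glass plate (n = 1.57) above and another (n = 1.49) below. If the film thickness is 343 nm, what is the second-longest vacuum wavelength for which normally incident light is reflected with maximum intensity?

457 nm

Top surface (1.57 → 1.0): reflection off a lower-index medium gives no phase shift.
At the lower boundary (n = 1.0 to n = 1.49) the reflected ray undergoes a half-wave phase shift.
Exactly one π shift → a net half-wave offset.
With one net inversion, constructive interference in reflection requires 2 n t = (m + ½) λ.
λ = 2 n t / (m + ½). The second-longest wavelength is m = 1: λ = 2 × 1.0 × 343 / 1.50 = 457 nm.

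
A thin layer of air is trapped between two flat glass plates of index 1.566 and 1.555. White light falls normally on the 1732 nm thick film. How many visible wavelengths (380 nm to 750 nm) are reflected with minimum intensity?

Top surface (1.566 → 1.0): reflection off a lower-index medium gives no phase shift.
Ray reflecting at the bottom interface goes from n = 1.0 toward n = 1.555: a half-wave phase shift.
Net: one phase inversion between the two reflected rays.
So the condition for destructive reflection is 2 n t = m λ.
λ = 2 n t / m = 3464 / m nm.
m=4: 866 nm (IR); m=5: 693 nm (visible); m=6: 577 nm (visible); m=7: 495 nm (visible); m=8: 433 nm (visible); m=9: 385 nm (visible); m=10: 346 nm (UV).

5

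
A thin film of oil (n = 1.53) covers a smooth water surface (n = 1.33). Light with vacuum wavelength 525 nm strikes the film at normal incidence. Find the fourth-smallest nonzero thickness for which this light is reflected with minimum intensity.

686 nm

At the upper boundary (n = 1.0 to n = 1.53) the reflected ray undergoes a half-wave phase shift.
Ray reflecting at the bottom interface goes from n = 1.53 toward n = 1.33: no phase shift.
The two reflections differ by half a wavelength.
So the condition for destructive reflection is 2 n t = m λ.
The fourth-smallest nonzero thickness corresponds to m = 4: t = m λ / (2 n) = 4.00 × 525 / (2 × 1.53) = 686 nm.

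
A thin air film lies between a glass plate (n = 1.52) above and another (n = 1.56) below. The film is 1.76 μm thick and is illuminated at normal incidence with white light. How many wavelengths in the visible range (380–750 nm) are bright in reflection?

4

Ray reflecting at the top interface goes from n = 1.52 toward n = 1.0: no phase shift.
At the lower boundary (n = 1.0 to n = 1.56) the reflected ray undergoes a half-wave phase shift.
Net: one phase inversion between the two reflected rays.
So the condition for constructive reflection is 2 n t = (m + ½) λ.
λ = 2 n t / (m + ½) = 3520 / (m + ½) nm.
m=4: 782 nm (IR); m=5: 640 nm (visible); m=6: 542 nm (visible); m=7: 469 nm (visible); m=8: 414 nm (visible); m=9: 371 nm (UV).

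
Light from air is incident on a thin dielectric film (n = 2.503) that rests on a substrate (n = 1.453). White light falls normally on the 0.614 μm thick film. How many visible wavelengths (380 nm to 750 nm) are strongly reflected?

4

At the upper boundary (n = 1.0 to n = 2.503) the reflected ray undergoes a half-wave phase shift.
Bottom surface (2.503 → 1.453): reflection off a lower-index medium gives no phase shift.
Net: one phase inversion between the two reflected rays.
For maximum reflection here: 2 n t = (m + ½) λ.
λ = 2 n t / (m + ½) = 3074 / (m + ½) nm.
m=3: 878 nm (IR); m=4: 683 nm (visible); m=5: 559 nm (visible); m=6: 473 nm (visible); m=7: 410 nm (visible); m=8: 362 nm (UV).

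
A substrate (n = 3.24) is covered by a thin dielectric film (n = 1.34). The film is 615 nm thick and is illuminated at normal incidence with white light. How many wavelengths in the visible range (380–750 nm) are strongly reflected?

Ray reflecting at the top interface goes from n = 1.0 toward n = 1.34: a half-wave phase shift.
At the lower boundary (n = 1.34 to n = 3.24) the reflected ray undergoes a half-wave phase shift.
The two reflections carry the same phase change, so no net offset.
With no net inversion, constructive interference in reflection requires 2 n t = m λ.
λ = 2 n t / m = 1648 / m nm.
m=2: 824 nm (IR); m=3: 549 nm (visible); m=4: 412 nm (visible); m=5: 330 nm (UV).

2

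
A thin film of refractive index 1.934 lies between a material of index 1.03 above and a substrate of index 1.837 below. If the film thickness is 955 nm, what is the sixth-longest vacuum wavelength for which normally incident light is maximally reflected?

672 nm

Top surface (1.03 → 1.934): reflection off a higher-index medium gives a half-wave phase shift.
Bottom surface (1.934 → 1.837): reflection off a lower-index medium gives no phase shift.
The two reflections differ by half a wavelength.
For bright reflection here: 2 n t = (m + ½) λ.
λ = 2 n t / (m + ½). The sixth-longest wavelength is m = 5: λ = 2 × 1.934 × 955 / 5.50 = 672 nm.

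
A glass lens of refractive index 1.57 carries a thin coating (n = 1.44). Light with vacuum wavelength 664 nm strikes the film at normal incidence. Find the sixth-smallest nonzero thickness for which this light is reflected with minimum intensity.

1268 nm

At the upper boundary (n = 1.0 to n = 1.44) the reflected ray undergoes a half-wave phase shift.
Ray reflecting at the bottom interface goes from n = 1.44 toward n = 1.57: a half-wave phase shift.
Net: no relative phase inversion (both shifts match).
For dark reflection here: 2 n t = (m + ½) λ.
The sixth-smallest nonzero thickness corresponds to m = 5: t = (m + ½) λ / (2 n) = 5.50 × 664 / (2 × 1.44) = 1268 nm.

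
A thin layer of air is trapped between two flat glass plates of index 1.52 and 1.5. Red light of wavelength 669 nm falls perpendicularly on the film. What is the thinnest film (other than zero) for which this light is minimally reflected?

335 nm

Ray reflecting at the top interface goes from n = 1.52 toward n = 1.0: no phase shift.
Ray reflecting at the bottom interface goes from n = 1.0 toward n = 1.5: a half-wave phase shift.
Net: one phase inversion between the two reflected rays.
With one net inversion, destructive interference in reflection requires 2 n t = m λ.
Minimum nonzero at m = 1: t = λ / (2 n) = 669 / (2 × 1.0) = 335 nm.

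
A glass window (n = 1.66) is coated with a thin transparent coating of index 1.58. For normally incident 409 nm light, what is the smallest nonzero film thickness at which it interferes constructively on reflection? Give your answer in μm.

Ray reflecting at the top interface goes from n = 1.0 toward n = 1.58: a half-wave phase shift.
At the lower boundary (n = 1.58 to n = 1.66) the reflected ray undergoes a half-wave phase shift.
Zero or two π shifts → no net half-wave offset.
With no net inversion, constructive interference in reflection requires 2 n t = m λ.
The smallest nonzero thickness corresponds to m = 1: t = m λ / (2 n) = 1.00 × 409 / (2 × 1.58) = 129 nm.

0.129 μm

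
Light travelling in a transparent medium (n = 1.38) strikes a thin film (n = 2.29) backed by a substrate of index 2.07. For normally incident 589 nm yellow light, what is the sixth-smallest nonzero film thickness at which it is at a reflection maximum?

Top surface (1.38 → 2.29): reflection off a higher-index medium gives a half-wave phase shift.
Bottom surface (2.29 → 2.07): reflection off a lower-index medium gives no phase shift.
Exactly one π shift → a net half-wave offset.
For bright reflection here: 2 n t = (m + ½) λ.
The sixth-smallest nonzero thickness corresponds to m = 5: t = (m + ½) λ / (2 n) = 5.50 × 589 / (2 × 2.29) = 707 nm.

707 nm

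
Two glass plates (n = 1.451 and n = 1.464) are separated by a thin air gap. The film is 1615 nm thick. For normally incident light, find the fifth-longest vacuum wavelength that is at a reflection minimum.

Ray reflecting at the top interface goes from n = 1.451 toward n = 1.0: no phase shift.
Ray reflecting at the bottom interface goes from n = 1.0 toward n = 1.464: a half-wave phase shift.
Net: one phase inversion between the two reflected rays.
For dark reflection here: 2 n t = m λ.
λ = 2 n t / m. The fifth-longest wavelength is m = 5: λ = 2 × 1.0 × 1615 / 5.00 = 646 nm.

646 nm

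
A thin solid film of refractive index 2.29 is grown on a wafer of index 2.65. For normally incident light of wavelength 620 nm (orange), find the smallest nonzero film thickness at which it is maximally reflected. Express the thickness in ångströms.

Ray reflecting at the top interface goes from n = 1.0 toward n = 2.29: a half-wave phase shift.
Ray reflecting at the bottom interface goes from n = 2.29 toward n = 2.65: a half-wave phase shift.
Zero or two π shifts → no net half-wave offset.
For maximum reflection here: 2 n t = m λ.
Minimum nonzero at m = 1: t = λ / (2 n) = 620 / (2 × 2.29) = 135 nm.

1354 Å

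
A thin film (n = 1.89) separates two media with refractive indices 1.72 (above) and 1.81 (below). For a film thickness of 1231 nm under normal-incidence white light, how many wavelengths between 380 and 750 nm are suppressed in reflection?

Ray reflecting at the top interface goes from n = 1.72 toward n = 1.89: a half-wave phase shift.
Ray reflecting at the bottom interface goes from n = 1.89 toward n = 1.81: no phase shift.
Net: one phase inversion between the two reflected rays.
With one net inversion, destructive interference in reflection requires 2 n t = m λ.
λ = 2 n t / m = 4653 / m nm.
m=6: 776 nm (IR); m=7: 665 nm (visible); m=8: 582 nm (visible); m=9: 517 nm (visible); m=10: 465 nm (visible); m=11: 423 nm (visible); m=12: 388 nm (visible); m=13: 358 nm (UV).

6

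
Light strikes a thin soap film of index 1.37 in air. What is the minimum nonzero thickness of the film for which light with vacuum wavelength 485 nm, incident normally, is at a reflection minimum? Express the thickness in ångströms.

1770 Å

At the upper boundary (n = 1.0 to n = 1.37) the reflected ray undergoes a half-wave phase shift.
Ray reflecting at the bottom interface goes from n = 1.37 toward n = 1.0: no phase shift.
Net: one phase inversion between the two reflected rays.
For dark reflection here: 2 n t = m λ.
Minimum nonzero at m = 1: t = λ / (2 n) = 485 / (2 × 1.37) = 177 nm.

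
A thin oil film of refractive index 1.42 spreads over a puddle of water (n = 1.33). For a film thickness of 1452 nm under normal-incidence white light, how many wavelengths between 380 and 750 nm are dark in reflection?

Top surface (1.0 → 1.42): reflection off a higher-index medium gives a half-wave phase shift.
At the lower boundary (n = 1.42 to n = 1.33) the reflected ray undergoes no phase shift.
Net: one phase inversion between the two reflected rays.
So the condition for destructive reflection is 2 n t = m λ.
λ = 2 n t / m = 4124 / m nm.
m=5: 825 nm (IR); m=6: 687 nm (visible); m=7: 589 nm (visible); m=8: 515 nm (visible); m=9: 458 nm (visible); m=10: 412 nm (visible); m=11: 375 nm (UV).

5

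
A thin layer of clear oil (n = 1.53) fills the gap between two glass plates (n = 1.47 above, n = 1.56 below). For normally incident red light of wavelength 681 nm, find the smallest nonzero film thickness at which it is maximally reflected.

223 nm

Ray reflecting at the top interface goes from n = 1.47 toward n = 1.53: a half-wave phase shift.
At the lower boundary (n = 1.53 to n = 1.56) the reflected ray undergoes a half-wave phase shift.
The two reflections carry the same phase change, so no net offset.
With no net inversion, constructive interference in reflection requires 2 n t = m λ.
Minimum nonzero at m = 1: t = λ / (2 n) = 681 / (2 × 1.53) = 223 nm.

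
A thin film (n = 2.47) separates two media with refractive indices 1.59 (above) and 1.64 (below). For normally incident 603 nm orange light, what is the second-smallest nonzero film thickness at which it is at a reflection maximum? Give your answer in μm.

0.183 μm

Ray reflecting at the top interface goes from n = 1.59 toward n = 2.47: a half-wave phase shift.
Bottom surface (2.47 → 1.64): reflection off a lower-index medium gives no phase shift.
Exactly one π shift → a net half-wave offset.
With one net inversion, constructive interference in reflection requires 2 n t = (m + ½) λ.
The second-smallest nonzero thickness corresponds to m = 1: t = (m + ½) λ / (2 n) = 1.50 × 603 / (2 × 2.47) = 183 nm.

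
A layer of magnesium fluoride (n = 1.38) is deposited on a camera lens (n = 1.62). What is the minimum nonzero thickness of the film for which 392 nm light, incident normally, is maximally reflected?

At the upper boundary (n = 1.0 to n = 1.38) the reflected ray undergoes a half-wave phase shift.
Ray reflecting at the bottom interface goes from n = 1.38 toward n = 1.62: a half-wave phase shift.
The two reflections carry the same phase change, so no net offset.
For maximum reflection here: 2 n t = m λ.
Minimum nonzero at m = 1: t = λ / (2 n) = 392 / (2 × 1.38) = 142 nm.

142 nm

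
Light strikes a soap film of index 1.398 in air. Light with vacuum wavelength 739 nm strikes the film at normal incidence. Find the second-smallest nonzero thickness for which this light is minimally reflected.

Top surface (1.0 → 1.398): reflection off a higher-index medium gives a half-wave phase shift.
Bottom surface (1.398 → 1.0): reflection off a lower-index medium gives no phase shift.
Exactly one π shift → a net half-wave offset.
So the condition for destructive reflection is 2 n t = m λ.
The second-smallest nonzero thickness corresponds to m = 2: t = m λ / (2 n) = 2.00 × 739 / (2 × 1.398) = 529 nm.

529 nm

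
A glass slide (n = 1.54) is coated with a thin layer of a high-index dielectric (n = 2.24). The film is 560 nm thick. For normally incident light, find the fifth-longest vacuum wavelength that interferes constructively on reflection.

558 nm

Ray reflecting at the top interface goes from n = 1.0 toward n = 2.24: a half-wave phase shift.
Bottom surface (2.24 → 1.54): reflection off a lower-index medium gives no phase shift.
Exactly one π shift → a net half-wave offset.
For bright reflection here: 2 n t = (m + ½) λ.
λ = 2 n t / (m + ½). The fifth-longest wavelength is m = 4: λ = 2 × 2.24 × 560 / 4.50 = 558 nm.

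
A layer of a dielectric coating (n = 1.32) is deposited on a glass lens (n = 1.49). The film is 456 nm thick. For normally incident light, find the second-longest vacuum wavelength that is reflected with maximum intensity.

602 nm

At the upper boundary (n = 1.0 to n = 1.32) the reflected ray undergoes a half-wave phase shift.
Bottom surface (1.32 → 1.49): reflection off a higher-index medium gives a half-wave phase shift.
The two reflections carry the same phase change, so no net offset.
So the condition for constructive reflection is 2 n t = m λ.
λ = 2 n t / m. The second-longest wavelength is m = 2: λ = 2 × 1.32 × 456 / 2.00 = 602 nm.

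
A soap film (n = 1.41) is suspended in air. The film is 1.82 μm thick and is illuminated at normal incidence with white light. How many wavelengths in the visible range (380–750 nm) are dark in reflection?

Top surface (1.0 → 1.41): reflection off a higher-index medium gives a half-wave phase shift.
Bottom surface (1.41 → 1.0): reflection off a lower-index medium gives no phase shift.
The two reflections differ by half a wavelength.
With one net inversion, destructive interference in reflection requires 2 n t = m λ.
λ = 2 n t / m = 5132 / m nm.
m=6: 855 nm (IR); m=7: 733 nm (visible); m=8: 642 nm (visible); m=9: 570 nm (visible); m=10: 513 nm (visible); m=11: 467 nm (visible); m=12: 428 nm (visible); m=13: 395 nm (visible); m=14: 367 nm (UV).

7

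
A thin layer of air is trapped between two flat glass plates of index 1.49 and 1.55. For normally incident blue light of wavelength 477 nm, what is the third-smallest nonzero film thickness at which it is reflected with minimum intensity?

716 nm

Top surface (1.49 → 1.0): reflection off a lower-index medium gives no phase shift.
Ray reflecting at the bottom interface goes from n = 1.0 toward n = 1.55: a half-wave phase shift.
Exactly one π shift → a net half-wave offset.
With one net inversion, destructive interference in reflection requires 2 n t = m λ.
The third-smallest nonzero thickness corresponds to m = 3: t = m λ / (2 n) = 3.00 × 477 / (2 × 1.0) = 716 nm.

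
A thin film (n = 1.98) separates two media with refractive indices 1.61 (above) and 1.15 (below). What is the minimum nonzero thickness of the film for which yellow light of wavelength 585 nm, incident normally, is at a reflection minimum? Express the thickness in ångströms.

At the upper boundary (n = 1.61 to n = 1.98) the reflected ray undergoes a half-wave phase shift.
Bottom surface (1.98 → 1.15): reflection off a lower-index medium gives no phase shift.
Net: one phase inversion between the two reflected rays.
For weak reflection here: 2 n t = m λ.
Minimum nonzero at m = 1: t = λ / (2 n) = 585 / (2 × 1.98) = 148 nm.

1477 Å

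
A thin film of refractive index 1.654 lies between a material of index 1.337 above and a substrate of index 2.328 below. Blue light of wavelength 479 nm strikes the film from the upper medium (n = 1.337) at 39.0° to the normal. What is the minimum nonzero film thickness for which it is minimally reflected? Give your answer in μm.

Ray reflecting at the top interface goes from n = 1.337 toward n = 1.654: a half-wave phase shift.
Ray reflecting at the bottom interface goes from n = 1.654 toward n = 2.328: a half-wave phase shift.
Net: no relative phase inversion (both shifts match).
With no net inversion, destructive interference in reflection requires 2 n t cos θ_r = (m + ½) λ.
Snell's law: 1.337 sin 39.0° = 1.654 sin θ_r → sin θ_r = 0.509, cos θ_r = 0.861.
Minimum at m = 0: t = λ / (4 n cos θ_r) = 479 / (4 × 1.654 × 0.861) = 84.1 nm.

0.0841 μm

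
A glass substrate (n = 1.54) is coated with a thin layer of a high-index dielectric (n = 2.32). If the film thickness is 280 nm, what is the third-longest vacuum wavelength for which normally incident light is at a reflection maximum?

At the upper boundary (n = 1.0 to n = 2.32) the reflected ray undergoes a half-wave phase shift.
Bottom surface (2.32 → 1.54): reflection off a lower-index medium gives no phase shift.
Exactly one π shift → a net half-wave offset.
For bright reflection here: 2 n t = (m + ½) λ.
λ = 2 n t / (m + ½). The third-longest wavelength is m = 2: λ = 2 × 2.32 × 280 / 2.50 = 520 nm.

520 nm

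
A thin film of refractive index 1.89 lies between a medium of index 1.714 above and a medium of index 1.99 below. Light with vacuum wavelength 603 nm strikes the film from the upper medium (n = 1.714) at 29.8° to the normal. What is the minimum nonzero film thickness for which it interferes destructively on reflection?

89.4 nm

Top surface (1.714 → 1.89): reflection off a higher-index medium gives a half-wave phase shift.
At the lower boundary (n = 1.89 to n = 1.99) the reflected ray undergoes a half-wave phase shift.
Zero or two π shifts → no net half-wave offset.
For weak reflection here: 2 n t cos θ_r = (m + ½) λ.
Snell's law: 1.714 sin 29.8° = 1.89 sin θ_r → sin θ_r = 0.451, cos θ_r = 0.893.
Minimum at m = 0: t = λ / (4 n cos θ_r) = 603 / (4 × 1.89 × 0.893) = 89.4 nm.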